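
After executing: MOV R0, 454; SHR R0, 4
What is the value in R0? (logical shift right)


Register state trace:
  MOV R0, 454  → R0 = 454
  SHR R0, 4  → R0 = 454 >> 4 = 454 // 2^4 = 28
Final: R0 = 28

28


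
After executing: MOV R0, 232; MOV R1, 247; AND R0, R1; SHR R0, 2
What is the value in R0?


Register state trace:
  MOV R0, 232  → R0 = 232 (0b11101000)
  MOV R1, 247  → R1 = 247 (0b11110111)
  AND R0, R1  → R0 = 232 AND 247 = 224 (0b11100000)
  SHR R0, 2  → R0 = 224 >> 2 = 56
Final: R0 = 56

56


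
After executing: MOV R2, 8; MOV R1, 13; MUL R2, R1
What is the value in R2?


Register state trace:
  MOV R2, 8  → R2 = 8
  MOV R1, 13  → R1 = 13
  MUL R2, R1  → R2 = 8 * 13 = 104
Final: R2 = 104

104


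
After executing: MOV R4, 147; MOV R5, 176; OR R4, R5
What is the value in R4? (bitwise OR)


Register state trace:
  MOV R4, 147  → R4 = 147 (0b10010011)
  MOV R5, 176  → R5 = 176 (0b10110000)
  OR R4, R5   → R4 = 147 OR 176 = 179 (0b10110011)
Final: R4 = 179

179


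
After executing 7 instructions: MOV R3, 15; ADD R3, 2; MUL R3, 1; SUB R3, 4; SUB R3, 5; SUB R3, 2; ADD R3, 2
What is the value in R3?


Register state trace:
  MOV R3, 15  → R3 = 15
  ADD R3, 2  → R3 = 15 + 2 = 17
  MUL R3, 1  → R3 = 17 * 1 = 17
  SUB R3, 4  → R3 = 17 - 4 = 13
  SUB R3, 5  → R3 = 13 - 5 = 8
  SUB R3, 2  → R3 = 8 - 2 = 6
  ADD R3, 2  → R3 = 6 + 2 = 8
Final: R3 = 8

8


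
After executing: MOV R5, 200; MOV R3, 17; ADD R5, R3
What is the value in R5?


Register state trace:
  MOV R5, 200  → R5 = 200
  MOV R3, 17  → R3 = 17
  ADD R5, R3  → R5 = 200 + 17 = 217
Final: R5 = 217

217


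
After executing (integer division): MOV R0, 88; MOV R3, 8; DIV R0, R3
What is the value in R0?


Register state trace:
  MOV R0, 88  → R0 = 88
  MOV R3, 8  → R3 = 8
  DIV R0, R3  → R0 = 88 // 8 = 11
Final: R0 = 11

11


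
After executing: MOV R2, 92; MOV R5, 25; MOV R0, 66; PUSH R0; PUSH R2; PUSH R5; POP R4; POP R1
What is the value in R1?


Stack trace (top is rightmost):
  MOV R2, 92  → R2 = 92
  MOV R5, 25  → R5 = 25
  MOV R0, 66  → R0 = 66
  PUSH R0  → stack: [66]
  PUSH R2  → stack: [66, 92]
  PUSH R5  → stack: [66, 92, 25]
  POP R4  → R4 = 25, stack: [66, 92]
  POP R1  → R1 = 92, stack: [66]
Final: R1 = 92

92


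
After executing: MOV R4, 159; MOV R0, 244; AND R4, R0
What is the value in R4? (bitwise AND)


Register state trace:
  MOV R4, 159  → R4 = 159 (0b10011111)
  MOV R0, 244  → R0 = 244 (0b11110100)
  AND R4, R0  → R4 = 159 AND 244 = 148 (0b10010100)
Final: R4 = 148

148


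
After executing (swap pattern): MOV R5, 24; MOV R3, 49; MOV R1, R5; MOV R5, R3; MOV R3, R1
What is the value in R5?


Register state trace (swap pattern):
  MOV R5, 24  → R5 = 24
  MOV R3, 49  → R3 = 49
  MOV R1, R5  → R1 = 24  (save R5)
  MOV R5, R3  → R5 = 49  (R5 gets R3's value)
  MOV R3, R1  → R3 = 24  (R3 gets saved value)
Final: R5 = 49

49


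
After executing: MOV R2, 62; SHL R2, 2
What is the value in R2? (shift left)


Register state trace:
  MOV R2, 62  → R2 = 62
  SHL R2, 2  → R2 = 62 << 2 = 62 * 2^2 = 248
Final: R2 = 248

248


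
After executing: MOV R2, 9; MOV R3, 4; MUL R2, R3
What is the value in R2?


Register state trace:
  MOV R2, 9  → R2 = 9
  MOV R3, 4  → R3 = 4
  MUL R2, R3  → R2 = 9 * 4 = 36
Final: R2 = 36

36


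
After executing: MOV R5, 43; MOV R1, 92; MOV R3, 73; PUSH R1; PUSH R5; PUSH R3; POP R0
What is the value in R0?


Stack trace (top is rightmost):
  MOV R5, 43  → R5 = 43
  MOV R1, 92  → R1 = 92
  MOV R3, 73  → R3 = 73
  PUSH R1  → stack: [92]
  PUSH R5  → stack: [92, 43]
  PUSH R3  → stack: [92, 43, 73]
  POP R0  → R0 = 73, stack: [92, 43]
Final: R0 = 73

73


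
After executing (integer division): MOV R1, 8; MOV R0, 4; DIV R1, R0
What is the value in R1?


Register state trace:
  MOV R1, 8  → R1 = 8
  MOV R0, 4  → R0 = 4
  DIV R1, R0  → R1 = 8 // 4 = 2
Final: R1 = 2

2


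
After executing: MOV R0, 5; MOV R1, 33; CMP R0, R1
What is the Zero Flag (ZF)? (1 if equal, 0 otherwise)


Register state trace:
  MOV R0, 5  → R0 = 5
  MOV R1, 33  → R1 = 33
  CMP R0, R1  → computes 5 - 33 = -28
  Result is nonzero, so values are not equal
ZF = 0

0


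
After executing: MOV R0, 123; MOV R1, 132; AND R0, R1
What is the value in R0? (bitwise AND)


Register state trace:
  MOV R0, 123  → R0 = 123 (0b01111011)
  MOV R1, 132  → R1 = 132 (0b10000100)
  AND R0, R1  → R0 = 123 AND 132 = 0 (0b00000000)
Final: R0 = 0

0


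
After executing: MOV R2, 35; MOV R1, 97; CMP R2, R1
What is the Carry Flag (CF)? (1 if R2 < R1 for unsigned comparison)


Register state trace:
  MOV R2, 35  → R2 = 35
  MOV R1, 97  → R1 = 97
  CMP R2, R1  → unsigned 35 - 97: borrow occurs
  35 < 97, so CF = 1
CF = 1

1


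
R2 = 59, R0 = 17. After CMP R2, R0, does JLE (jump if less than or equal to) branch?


Trace:
  R2 = 59, R0 = 17
  CMP R2, R0  → compares 59 vs 17
  JLE checks: is 59 less than or equal to 17?
  59 > 17, so condition is false
Branch taken: No

No


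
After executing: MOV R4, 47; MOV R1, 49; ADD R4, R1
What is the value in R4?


Register state trace:
  MOV R4, 47  → R4 = 47
  MOV R1, 49  → R1 = 49
  ADD R4, R1  → R4 = 47 + 49 = 96
Final: R4 = 96

96


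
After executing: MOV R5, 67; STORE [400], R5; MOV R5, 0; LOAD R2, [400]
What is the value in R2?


Register and memory trace:
  MOV R5, 67  → R5 = 67
  STORE [400], R5  → mem[400] = 67
  MOV R5, 0  → R5 = 0
  LOAD R2, [400]  → R2 = mem[400] = 67
Final: R2 = 67

67


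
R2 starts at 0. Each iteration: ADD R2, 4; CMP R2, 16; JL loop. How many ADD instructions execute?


Loop trace (R2 starts at 0, target 16, step 4):
  ADD #1: R2 = 0 + 4 = 4  → 4 < 16, loop
  ADD #2: R2 = 4 + 4 = 8  → 8 < 16, loop
  ADD #3: R2 = 8 + 4 = 12  → 12 < 16, loop
  ADD #4: R2 = 12 + 4 = 16  → 16 >= 16, exit
Total ADD instructions: 4

4


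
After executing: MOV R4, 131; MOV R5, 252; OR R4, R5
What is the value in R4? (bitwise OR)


Register state trace:
  MOV R4, 131  → R4 = 131 (0b10000011)
  MOV R5, 252  → R5 = 252 (0b11111100)
  OR R4, R5   → R4 = 131 OR 252 = 255 (0b11111111)
Final: R4 = 255

255


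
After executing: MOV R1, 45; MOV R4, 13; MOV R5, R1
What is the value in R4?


Register state trace:
  MOV R1, 45  → R1 = 45
  MOV R4, 13  → R4 = 13
  MOV R5, R1  → R5 = 45
Final: R4 = 13

13


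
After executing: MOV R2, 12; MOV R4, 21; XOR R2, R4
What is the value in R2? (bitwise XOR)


Register state trace:
  MOV R2, 12  → R2 = 12 (0b00001100)
  MOV R4, 21  → R4 = 21 (0b00010101)
  XOR R2, R4  → R2 = 12 XOR 21 = 25 (0b00011001)
Final: R2 = 25

25


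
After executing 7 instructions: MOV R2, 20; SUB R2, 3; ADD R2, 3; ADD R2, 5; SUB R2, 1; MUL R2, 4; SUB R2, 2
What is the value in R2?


Register state trace:
  MOV R2, 20  → R2 = 20
  SUB R2, 3  → R2 = 20 - 3 = 17
  ADD R2, 3  → R2 = 17 + 3 = 20
  ADD R2, 5  → R2 = 20 + 5 = 25
  SUB R2, 1  → R2 = 25 - 1 = 24
  MUL R2, 4  → R2 = 24 * 4 = 96
  SUB R2, 2  → R2 = 96 - 2 = 94
Final: R2 = 94

94


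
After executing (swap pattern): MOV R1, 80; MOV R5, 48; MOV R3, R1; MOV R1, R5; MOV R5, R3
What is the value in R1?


Register state trace (swap pattern):
  MOV R1, 80  → R1 = 80
  MOV R5, 48  → R5 = 48
  MOV R3, R1  → R3 = 80  (save R1)
  MOV R1, R5  → R1 = 48  (R1 gets R5's value)
  MOV R5, R3  → R5 = 80  (R5 gets saved value)
Final: R1 = 48

48


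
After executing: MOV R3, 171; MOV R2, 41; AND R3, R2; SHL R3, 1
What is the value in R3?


Register state trace:
  MOV R3, 171  → R3 = 171 (0b10101011)
  MOV R2, 41  → R2 = 41 (0b00101001)
  AND R3, R2  → R3 = 171 AND 41 = 41 (0b00101001)
  SHL R3, 1  → R3 = 41 << 1 = 82
Final: R3 = 82

82


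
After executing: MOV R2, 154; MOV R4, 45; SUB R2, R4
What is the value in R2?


Register state trace:
  MOV R2, 154  → R2 = 154
  MOV R4, 45  → R4 = 45
  SUB R2, R4  → R2 = 154 - 45 = 109
Final: R2 = 109

109


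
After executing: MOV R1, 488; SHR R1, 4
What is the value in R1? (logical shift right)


Register state trace:
  MOV R1, 488  → R1 = 488
  SHR R1, 4  → R1 = 488 >> 4 = 488 // 2^4 = 30
Final: R1 = 30

30


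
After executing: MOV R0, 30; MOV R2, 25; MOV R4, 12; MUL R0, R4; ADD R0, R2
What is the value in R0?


Register state trace:
  MOV R0, 30  → R0 = 30
  MOV R2, 25  → R2 = 25
  MOV R4, 12  → R4 = 12
  MUL R0, R4  → R0 = 30 * 12 = 360
  ADD R0, R2  → R0 = 360 + 25 = 385
Final: R0 = 385

385


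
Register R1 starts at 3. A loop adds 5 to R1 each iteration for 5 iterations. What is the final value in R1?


Starting value: R1 = 3
  Iter 1: R1 = 3 + 5 = 8
  Iter 2: R1 = 8 + 5 = 13
  Iter 3: R1 = 13 + 5 = 18
  Iter 4: R1 = 18 + 5 = 23
  Iter 5: R1 = 23 + 5 = 28
Final: R1 = 28

28


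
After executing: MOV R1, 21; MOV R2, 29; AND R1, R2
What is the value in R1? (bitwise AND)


Register state trace:
  MOV R1, 21  → R1 = 21 (0b00010101)
  MOV R2, 29  → R2 = 29 (0b00011101)
  AND R1, R2  → R1 = 21 AND 29 = 21 (0b00010101)
Final: R1 = 21

21


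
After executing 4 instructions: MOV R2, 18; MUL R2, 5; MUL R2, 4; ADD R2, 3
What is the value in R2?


Register state trace:
  MOV R2, 18  → R2 = 18
  MUL R2, 5  → R2 = 18 * 5 = 90
  MUL R2, 4  → R2 = 90 * 4 = 360
  ADD R2, 3  → R2 = 360 + 3 = 363
Final: R2 = 363

363


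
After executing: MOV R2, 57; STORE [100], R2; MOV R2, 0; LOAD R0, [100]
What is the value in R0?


Register and memory trace:
  MOV R2, 57  → R2 = 57
  STORE [100], R2  → mem[100] = 57
  MOV R2, 0  → R2 = 0
  LOAD R0, [100]  → R0 = mem[100] = 57
Final: R0 = 57

57


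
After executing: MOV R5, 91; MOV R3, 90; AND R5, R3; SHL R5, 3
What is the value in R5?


Register state trace:
  MOV R5, 91  → R5 = 91 (0b01011011)
  MOV R3, 90  → R3 = 90 (0b01011010)
  AND R5, R3  → R5 = 91 AND 90 = 90 (0b01011010)
  SHL R5, 3  → R5 = 90 << 3 = 720
Final: R5 = 720

720


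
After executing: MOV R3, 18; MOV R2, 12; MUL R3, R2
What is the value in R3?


Register state trace:
  MOV R3, 18  → R3 = 18
  MOV R2, 12  → R2 = 12
  MUL R3, R2  → R3 = 18 * 12 = 216
Final: R3 = 216

216


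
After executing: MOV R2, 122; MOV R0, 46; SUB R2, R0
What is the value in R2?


Register state trace:
  MOV R2, 122  → R2 = 122
  MOV R0, 46  → R0 = 46
  SUB R2, R0  → R2 = 122 - 46 = 76
Final: R2 = 76

76


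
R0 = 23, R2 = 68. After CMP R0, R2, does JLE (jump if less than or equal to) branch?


Trace:
  R0 = 23, R2 = 68
  CMP R0, R2  → compares 23 vs 68
  JLE checks: is 23 less than or equal to 68?
  23 < 68, so condition is true
Branch taken: Yes

Yes


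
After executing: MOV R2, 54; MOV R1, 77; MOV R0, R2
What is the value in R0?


Register state trace:
  MOV R2, 54  → R2 = 54
  MOV R1, 77  → R1 = 77
  MOV R0, R2  → R0 = 54
Final: R0 = 54

54


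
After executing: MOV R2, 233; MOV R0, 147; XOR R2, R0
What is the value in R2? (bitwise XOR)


Register state trace:
  MOV R2, 233  → R2 = 233 (0b11101001)
  MOV R0, 147  → R0 = 147 (0b10010011)
  XOR R2, R0  → R2 = 233 XOR 147 = 122 (0b01111010)
Final: R2 = 122

122


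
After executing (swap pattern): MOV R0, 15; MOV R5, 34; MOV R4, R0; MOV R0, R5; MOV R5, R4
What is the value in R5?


Register state trace (swap pattern):
  MOV R0, 15  → R0 = 15
  MOV R5, 34  → R5 = 34
  MOV R4, R0  → R4 = 15  (save R0)
  MOV R0, R5  → R0 = 34  (R0 gets R5's value)
  MOV R5, R4  → R5 = 15  (R5 gets saved value)
Final: R5 = 15

15


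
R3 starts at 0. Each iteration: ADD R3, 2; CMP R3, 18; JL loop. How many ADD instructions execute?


Loop trace (R3 starts at 0, target 18, step 2):
  ADD #1: R3 = 0 + 2 = 2  → 2 < 18, loop
  ADD #2: R3 = 2 + 2 = 4  → 4 < 18, loop
  ADD #3: R3 = 4 + 2 = 6  → 6 < 18, loop
  ADD #4: R3 = 6 + 2 = 8  → 8 < 18, loop
  ADD #5: R3 = 8 + 2 = 10  → 10 < 18, loop
  ADD #6: R3 = 10 + 2 = 12  → 12 < 18, loop
  ADD #7: R3 = 12 + 2 = 14  → 14 < 18, loop
  ADD #8: R3 = 14 + 2 = 16  → 16 < 18, loop
  ADD #9: R3 = 16 + 2 = 18  → 18 >= 18, exit
Total ADD instructions: 9

9


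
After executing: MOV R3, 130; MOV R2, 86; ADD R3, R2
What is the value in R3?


Register state trace:
  MOV R3, 130  → R3 = 130
  MOV R2, 86  → R2 = 86
  ADD R3, R2  → R3 = 130 + 86 = 216
Final: R3 = 216

216


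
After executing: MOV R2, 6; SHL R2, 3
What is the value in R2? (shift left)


Register state trace:
  MOV R2, 6  → R2 = 6
  SHL R2, 3  → R2 = 6 << 3 = 6 * 2^3 = 48
Final: R2 = 48

48


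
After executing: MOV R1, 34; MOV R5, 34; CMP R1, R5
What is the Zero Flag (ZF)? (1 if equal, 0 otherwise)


Register state trace:
  MOV R1, 34  → R1 = 34
  MOV R5, 34  → R5 = 34
  CMP R1, R5  → computes 34 - 34 = 0
  Result is zero, so values are equal
ZF = 1

1


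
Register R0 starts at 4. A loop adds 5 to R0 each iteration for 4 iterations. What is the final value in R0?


Starting value: R0 = 4
  Iter 1: R0 = 4 + 5 = 9
  Iter 2: R0 = 9 + 5 = 14
  Iter 3: R0 = 14 + 5 = 19
  Iter 4: R0 = 19 + 5 = 24
Final: R0 = 24

24


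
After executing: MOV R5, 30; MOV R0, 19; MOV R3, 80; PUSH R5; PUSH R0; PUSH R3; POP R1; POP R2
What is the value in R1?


Stack trace (top is rightmost):
  MOV R5, 30  → R5 = 30
  MOV R0, 19  → R0 = 19
  MOV R3, 80  → R3 = 80
  PUSH R5  → stack: [30]
  PUSH R0  → stack: [30, 19]
  PUSH R3  → stack: [30, 19, 80]
  POP R1  → R1 = 80, stack: [30, 19]
  POP R2  → R2 = 19, stack: [30]
Final: R1 = 80

80


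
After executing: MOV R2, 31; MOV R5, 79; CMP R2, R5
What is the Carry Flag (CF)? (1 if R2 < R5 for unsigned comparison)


Register state trace:
  MOV R2, 31  → R2 = 31
  MOV R5, 79  → R5 = 79
  CMP R2, R5  → unsigned 31 - 79: borrow occurs
  31 < 79, so CF = 1
CF = 1

1


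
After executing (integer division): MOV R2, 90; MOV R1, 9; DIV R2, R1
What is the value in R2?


Register state trace:
  MOV R2, 90  → R2 = 90
  MOV R1, 9  → R1 = 9
  DIV R2, R1  → R2 = 90 // 9 = 10
Final: R2 = 10

10


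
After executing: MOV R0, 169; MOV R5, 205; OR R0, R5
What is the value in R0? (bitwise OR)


Register state trace:
  MOV R0, 169  → R0 = 169 (0b10101001)
  MOV R5, 205  → R5 = 205 (0b11001101)
  OR R0, R5   → R0 = 169 OR 205 = 237 (0b11101101)
Final: R0 = 237

237


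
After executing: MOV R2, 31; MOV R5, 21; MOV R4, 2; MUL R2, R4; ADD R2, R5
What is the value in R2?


Register state trace:
  MOV R2, 31  → R2 = 31
  MOV R5, 21  → R5 = 21
  MOV R4, 2  → R4 = 2
  MUL R2, R4  → R2 = 31 * 2 = 62
  ADD R2, R5  → R2 = 62 + 21 = 83
Final: R2 = 83

83


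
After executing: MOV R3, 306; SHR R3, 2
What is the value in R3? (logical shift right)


Register state trace:
  MOV R3, 306  → R3 = 306
  SHR R3, 2  → R3 = 306 >> 2 = 306 // 2^2 = 76
Final: R3 = 76

76


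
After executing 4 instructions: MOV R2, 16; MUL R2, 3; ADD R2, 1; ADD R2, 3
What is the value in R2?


Register state trace:
  MOV R2, 16  → R2 = 16
  MUL R2, 3  → R2 = 16 * 3 = 48
  ADD R2, 1  → R2 = 48 + 1 = 49
  ADD R2, 3  → R2 = 49 + 3 = 52
Final: R2 = 52

52


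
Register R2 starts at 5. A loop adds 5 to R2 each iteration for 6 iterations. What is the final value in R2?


Starting value: R2 = 5
  Iter 1: R2 = 5 + 5 = 10
  Iter 2: R2 = 10 + 5 = 15
  Iter 3: R2 = 15 + 5 = 20
  Iter 4: R2 = 20 + 5 = 25
  Iter 5: R2 = 25 + 5 = 30
  Iter 6: R2 = 30 + 5 = 35
Final: R2 = 35

35


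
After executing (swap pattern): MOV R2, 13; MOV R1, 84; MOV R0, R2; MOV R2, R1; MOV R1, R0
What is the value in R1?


Register state trace (swap pattern):
  MOV R2, 13  → R2 = 13
  MOV R1, 84  → R1 = 84
  MOV R0, R2  → R0 = 13  (save R2)
  MOV R2, R1  → R2 = 84  (R2 gets R1's value)
  MOV R1, R0  → R1 = 13  (R1 gets saved value)
Final: R1 = 13

13


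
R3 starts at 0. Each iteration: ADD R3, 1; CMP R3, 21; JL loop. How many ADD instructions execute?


Loop trace (R3 starts at 0, target 21, step 1):
  ADD #1: R3 = 0 + 1 = 1  → 1 < 21, loop
  ADD #2: R3 = 1 + 1 = 2  → 2 < 21, loop
  ADD #3: R3 = 2 + 1 = 3  → 3 < 21, loop
  ADD #4: R3 = 3 + 1 = 4  → 4 < 21, loop
  ADD #5: R3 = 4 + 1 = 5  → 5 < 21, loop
  ADD #6: R3 = 5 + 1 = 6  → 6 < 21, loop
  ADD #7: R3 = 6 + 1 = 7  → 7 < 21, loop
  ADD #8: R3 = 7 + 1 = 8  → 8 < 21, loop
  ADD #9: R3 = 8 + 1 = 9  → 9 < 21, loop
  ADD #10: R3 = 9 + 1 = 10  → 10 < 21, loop
  ADD #11: R3 = 10 + 1 = 11  → 11 < 21, loop
  ADD #12: R3 = 11 + 1 = 12  → 12 < 21, loop
  ADD #13: R3 = 12 + 1 = 13  → 13 < 21, loop
  ADD #14: R3 = 13 + 1 = 14  → 14 < 21, loop
  ADD #15: R3 = 14 + 1 = 15  → 15 < 21, loop
  ADD #16: R3 = 15 + 1 = 16  → 16 < 21, loop
  ADD #17: R3 = 16 + 1 = 17  → 17 < 21, loop
  ADD #18: R3 = 17 + 1 = 18  → 18 < 21, loop
  ADD #19: R3 = 18 + 1 = 19  → 19 < 21, loop
  ADD #20: R3 = 19 + 1 = 20  → 20 < 21, loop
  ADD #21: R3 = 20 + 1 = 21  → 21 >= 21, exit
Total ADD instructions: 21

21


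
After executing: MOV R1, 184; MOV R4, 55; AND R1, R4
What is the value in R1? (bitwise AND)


Register state trace:
  MOV R1, 184  → R1 = 184 (0b10111000)
  MOV R4, 55  → R4 = 55 (0b00110111)
  AND R1, R4  → R1 = 184 AND 55 = 48 (0b00110000)
Final: R1 = 48

48


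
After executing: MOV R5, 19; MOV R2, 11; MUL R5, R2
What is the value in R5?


Register state trace:
  MOV R5, 19  → R5 = 19
  MOV R2, 11  → R2 = 11
  MUL R5, R2  → R5 = 19 * 11 = 209
Final: R5 = 209

209


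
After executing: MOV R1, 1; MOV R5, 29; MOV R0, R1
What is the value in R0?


Register state trace:
  MOV R1, 1  → R1 = 1
  MOV R5, 29  → R5 = 29
  MOV R0, R1  → R0 = 1
Final: R0 = 1

1


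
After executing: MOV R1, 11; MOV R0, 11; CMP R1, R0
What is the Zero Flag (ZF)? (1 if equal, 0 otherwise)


Register state trace:
  MOV R1, 11  → R1 = 11
  MOV R0, 11  → R0 = 11
  CMP R1, R0  → computes 11 - 11 = 0
  Result is zero, so values are equal
ZF = 1

1


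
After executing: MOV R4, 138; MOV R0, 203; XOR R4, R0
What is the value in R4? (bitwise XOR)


Register state trace:
  MOV R4, 138  → R4 = 138 (0b10001010)
  MOV R0, 203  → R0 = 203 (0b11001011)
  XOR R4, R0  → R4 = 138 XOR 203 = 65 (0b01000001)
Final: R4 = 65

65


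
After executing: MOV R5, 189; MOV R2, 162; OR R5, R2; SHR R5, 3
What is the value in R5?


Register state trace:
  MOV R5, 189  → R5 = 189 (0b10111101)
  MOV R2, 162  → R2 = 162 (0b10100010)
  OR R5, R2  → R5 = 189 OR 162 = 191 (0b10111111)
  SHR R5, 3  → R5 = 191 >> 3 = 23
Final: R5 = 23

23


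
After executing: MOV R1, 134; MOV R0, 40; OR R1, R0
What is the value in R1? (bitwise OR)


Register state trace:
  MOV R1, 134  → R1 = 134 (0b10000110)
  MOV R0, 40  → R0 = 40 (0b00101000)
  OR R1, R0   → R1 = 134 OR 40 = 174 (0b10101110)
Final: R1 = 174

174


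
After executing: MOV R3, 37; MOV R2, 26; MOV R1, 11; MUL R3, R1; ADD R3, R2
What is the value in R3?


Register state trace:
  MOV R3, 37  → R3 = 37
  MOV R2, 26  → R2 = 26
  MOV R1, 11  → R1 = 11
  MUL R3, R1  → R3 = 37 * 11 = 407
  ADD R3, R2  → R3 = 407 + 26 = 433
Final: R3 = 433

433


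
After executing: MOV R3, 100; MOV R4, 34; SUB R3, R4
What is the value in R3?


Register state trace:
  MOV R3, 100  → R3 = 100
  MOV R4, 34  → R4 = 34
  SUB R3, R4  → R3 = 100 - 34 = 66
Final: R3 = 66

66


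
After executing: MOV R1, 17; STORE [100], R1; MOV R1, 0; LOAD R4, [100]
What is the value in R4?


Register and memory trace:
  MOV R1, 17  → R1 = 17
  STORE [100], R1  → mem[100] = 17
  MOV R1, 0  → R1 = 0
  LOAD R4, [100]  → R4 = mem[100] = 17
Final: R4 = 17

17


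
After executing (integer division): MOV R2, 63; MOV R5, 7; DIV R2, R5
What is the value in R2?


Register state trace:
  MOV R2, 63  → R2 = 63
  MOV R5, 7  → R5 = 7
  DIV R2, R5  → R2 = 63 // 7 = 9
Final: R2 = 9

9


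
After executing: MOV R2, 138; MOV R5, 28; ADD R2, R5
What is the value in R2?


Register state trace:
  MOV R2, 138  → R2 = 138
  MOV R5, 28  → R5 = 28
  ADD R2, R5  → R2 = 138 + 28 = 166
Final: R2 = 166

166


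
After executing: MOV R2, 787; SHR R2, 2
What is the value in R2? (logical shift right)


Register state trace:
  MOV R2, 787  → R2 = 787
  SHR R2, 2  → R2 = 787 >> 2 = 787 // 2^2 = 196
Final: R2 = 196

196


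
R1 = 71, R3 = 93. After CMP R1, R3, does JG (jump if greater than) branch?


Trace:
  R1 = 71, R3 = 93
  CMP R1, R3  → compares 71 vs 93
  JG checks: is 71 greater than 93?
  71 < 93, so condition is false
Branch taken: No

No


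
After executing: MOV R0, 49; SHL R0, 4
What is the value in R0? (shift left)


Register state trace:
  MOV R0, 49  → R0 = 49
  SHL R0, 4  → R0 = 49 << 4 = 49 * 2^4 = 784
Final: R0 = 784

784


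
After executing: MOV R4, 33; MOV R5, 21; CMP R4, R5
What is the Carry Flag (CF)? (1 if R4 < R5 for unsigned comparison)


Register state trace:
  MOV R4, 33  → R4 = 33
  MOV R5, 21  → R5 = 21
  CMP R4, R5  → unsigned 33 - 21: no borrow
  33 >= 21, so CF = 0
CF = 0

0


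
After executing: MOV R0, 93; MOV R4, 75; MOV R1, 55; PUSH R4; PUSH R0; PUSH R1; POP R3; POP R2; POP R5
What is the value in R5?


Stack trace (top is rightmost):
  MOV R0, 93  → R0 = 93
  MOV R4, 75  → R4 = 75
  MOV R1, 55  → R1 = 55
  PUSH R4  → stack: [75]
  PUSH R0  → stack: [75, 93]
  PUSH R1  → stack: [75, 93, 55]
  POP R3  → R3 = 55, stack: [75, 93]
  POP R2  → R2 = 93, stack: [75]
  POP R5  → R5 = 75, stack: []
Final: R5 = 75

75


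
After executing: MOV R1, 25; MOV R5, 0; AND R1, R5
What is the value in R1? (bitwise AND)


Register state trace:
  MOV R1, 25  → R1 = 25 (0b00011001)
  MOV R5, 0  → R5 = 0 (0b00000000)
  AND R1, R5  → R1 = 25 AND 0 = 0 (0b00000000)
Final: R1 = 0

0


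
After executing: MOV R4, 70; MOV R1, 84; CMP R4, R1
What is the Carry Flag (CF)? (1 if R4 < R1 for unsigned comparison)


Register state trace:
  MOV R4, 70  → R4 = 70
  MOV R1, 84  → R1 = 84
  CMP R4, R1  → unsigned 70 - 84: borrow occurs
  70 < 84, so CF = 1
CF = 1

1


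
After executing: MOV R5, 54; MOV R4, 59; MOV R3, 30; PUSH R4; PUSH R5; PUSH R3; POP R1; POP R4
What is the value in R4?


Stack trace (top is rightmost):
  MOV R5, 54  → R5 = 54
  MOV R4, 59  → R4 = 59
  MOV R3, 30  → R3 = 30
  PUSH R4  → stack: [59]
  PUSH R5  → stack: [59, 54]
  PUSH R3  → stack: [59, 54, 30]
  POP R1  → R1 = 30, stack: [59, 54]
  POP R4  → R4 = 54, stack: [59]
Final: R4 = 54

54


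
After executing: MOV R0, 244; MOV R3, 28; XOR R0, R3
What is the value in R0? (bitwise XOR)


Register state trace:
  MOV R0, 244  → R0 = 244 (0b11110100)
  MOV R3, 28  → R3 = 28 (0b00011100)
  XOR R0, R3  → R0 = 244 XOR 28 = 232 (0b11101000)
Final: R0 = 232

232


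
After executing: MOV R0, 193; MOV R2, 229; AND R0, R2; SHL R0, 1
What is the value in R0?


Register state trace:
  MOV R0, 193  → R0 = 193 (0b11000001)
  MOV R2, 229  → R2 = 229 (0b11100101)
  AND R0, R2  → R0 = 193 AND 229 = 193 (0b11000001)
  SHL R0, 1  → R0 = 193 << 1 = 386
Final: R0 = 386

386


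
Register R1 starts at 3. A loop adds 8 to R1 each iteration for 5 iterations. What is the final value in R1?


Starting value: R1 = 3
  Iter 1: R1 = 3 + 8 = 11
  Iter 2: R1 = 11 + 8 = 19
  Iter 3: R1 = 19 + 8 = 27
  Iter 4: R1 = 27 + 8 = 35
  Iter 5: R1 = 35 + 8 = 43
Final: R1 = 43

43


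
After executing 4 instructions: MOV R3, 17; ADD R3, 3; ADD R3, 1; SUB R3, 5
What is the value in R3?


Register state trace:
  MOV R3, 17  → R3 = 17
  ADD R3, 3  → R3 = 17 + 3 = 20
  ADD R3, 1  → R3 = 20 + 1 = 21
  SUB R3, 5  → R3 = 21 - 5 = 16
Final: R3 = 16

16


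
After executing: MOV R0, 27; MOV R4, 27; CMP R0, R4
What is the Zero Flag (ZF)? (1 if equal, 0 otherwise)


Register state trace:
  MOV R0, 27  → R0 = 27
  MOV R4, 27  → R4 = 27
  CMP R0, R4  → computes 27 - 27 = 0
  Result is zero, so values are equal
ZF = 1

1


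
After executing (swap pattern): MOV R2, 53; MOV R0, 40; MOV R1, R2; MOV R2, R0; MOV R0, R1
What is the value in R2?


Register state trace (swap pattern):
  MOV R2, 53  → R2 = 53
  MOV R0, 40  → R0 = 40
  MOV R1, R2  → R1 = 53  (save R2)
  MOV R2, R0  → R2 = 40  (R2 gets R0's value)
  MOV R0, R1  → R0 = 53  (R0 gets saved value)
Final: R2 = 40

40


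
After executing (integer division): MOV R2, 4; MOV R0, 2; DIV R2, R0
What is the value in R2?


Register state trace:
  MOV R2, 4  → R2 = 4
  MOV R0, 2  → R0 = 2
  DIV R2, R0  → R2 = 4 // 2 = 2
Final: R2 = 2

2


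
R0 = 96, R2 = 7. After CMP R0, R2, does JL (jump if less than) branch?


Trace:
  R0 = 96, R2 = 7
  CMP R0, R2  → compares 96 vs 7
  JL checks: is 96 less than 7?
  96 > 7, so condition is false
Branch taken: No

No


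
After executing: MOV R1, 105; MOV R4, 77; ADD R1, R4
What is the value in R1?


Register state trace:
  MOV R1, 105  → R1 = 105
  MOV R4, 77  → R4 = 77
  ADD R1, R4  → R1 = 105 + 77 = 182
Final: R1 = 182

182


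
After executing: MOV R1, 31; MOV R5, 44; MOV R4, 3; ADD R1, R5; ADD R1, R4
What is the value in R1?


Register state trace:
  MOV R1, 31  → R1 = 31
  MOV R5, 44  → R5 = 44
  MOV R4, 3  → R4 = 3
  ADD R1, R5  → R1 = 31 + 44 = 75
  ADD R1, R4  → R1 = 75 + 3 = 78
Final: R1 = 78

78


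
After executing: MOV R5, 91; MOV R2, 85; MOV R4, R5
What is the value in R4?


Register state trace:
  MOV R5, 91  → R5 = 91
  MOV R2, 85  → R2 = 85
  MOV R4, R5  → R4 = 91
Final: R4 = 91

91


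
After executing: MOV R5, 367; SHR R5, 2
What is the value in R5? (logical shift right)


Register state trace:
  MOV R5, 367  → R5 = 367
  SHR R5, 2  → R5 = 367 >> 2 = 367 // 2^2 = 91
Final: R5 = 91

91


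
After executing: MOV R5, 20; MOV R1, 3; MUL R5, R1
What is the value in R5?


Register state trace:
  MOV R5, 20  → R5 = 20
  MOV R1, 3  → R1 = 3
  MUL R5, R1  → R5 = 20 * 3 = 60
Final: R5 = 60

60


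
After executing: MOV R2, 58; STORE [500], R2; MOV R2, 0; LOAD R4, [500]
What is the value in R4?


Register and memory trace:
  MOV R2, 58  → R2 = 58
  STORE [500], R2  → mem[500] = 58
  MOV R2, 0  → R2 = 0
  LOAD R4, [500]  → R4 = mem[500] = 58
Final: R4 = 58

58


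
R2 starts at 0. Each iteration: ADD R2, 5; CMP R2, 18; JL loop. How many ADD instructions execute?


Loop trace (R2 starts at 0, target 18, step 5):
  ADD #1: R2 = 0 + 5 = 5  → 5 < 18, loop
  ADD #2: R2 = 5 + 5 = 10  → 10 < 18, loop
  ADD #3: R2 = 10 + 5 = 15  → 15 < 18, loop
  ADD #4: R2 = 15 + 5 = 20  → 20 >= 18, exit
Total ADD instructions: 4

4


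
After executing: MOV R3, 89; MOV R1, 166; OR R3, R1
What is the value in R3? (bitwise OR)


Register state trace:
  MOV R3, 89  → R3 = 89 (0b01011001)
  MOV R1, 166  → R1 = 166 (0b10100110)
  OR R3, R1   → R3 = 89 OR 166 = 255 (0b11111111)
Final: R3 = 255

255


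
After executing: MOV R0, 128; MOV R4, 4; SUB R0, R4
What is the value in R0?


Register state trace:
  MOV R0, 128  → R0 = 128
  MOV R4, 4  → R4 = 4
  SUB R0, R4  → R0 = 128 - 4 = 124
Final: R0 = 124

124


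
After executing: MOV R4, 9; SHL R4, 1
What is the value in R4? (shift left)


Register state trace:
  MOV R4, 9  → R4 = 9
  SHL R4, 1  → R4 = 9 << 1 = 9 * 2^1 = 18
Final: R4 = 18

18


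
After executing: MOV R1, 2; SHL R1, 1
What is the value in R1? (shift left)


Register state trace:
  MOV R1, 2  → R1 = 2
  SHL R1, 1  → R1 = 2 << 1 = 2 * 2^1 = 4
Final: R1 = 4

4


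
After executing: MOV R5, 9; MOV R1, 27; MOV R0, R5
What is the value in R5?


Register state trace:
  MOV R5, 9  → R5 = 9
  MOV R1, 27  → R1 = 27
  MOV R0, R5  → R0 = 9
Final: R5 = 9

9


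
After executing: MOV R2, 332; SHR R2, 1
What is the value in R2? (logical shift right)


Register state trace:
  MOV R2, 332  → R2 = 332
  SHR R2, 1  → R2 = 332 >> 1 = 332 // 2^1 = 166
Final: R2 = 166

166


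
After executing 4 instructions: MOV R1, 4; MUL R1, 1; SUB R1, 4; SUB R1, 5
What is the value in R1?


Register state trace:
  MOV R1, 4  → R1 = 4
  MUL R1, 1  → R1 = 4 * 1 = 4
  SUB R1, 4  → R1 = 4 - 4 = 0
  SUB R1, 5  → R1 = 0 - 5 = -5
Final: R1 = -5

-5


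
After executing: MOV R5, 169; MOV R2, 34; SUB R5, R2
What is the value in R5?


Register state trace:
  MOV R5, 169  → R5 = 169
  MOV R2, 34  → R2 = 34
  SUB R5, R2  → R5 = 169 - 34 = 135
Final: R5 = 135

135


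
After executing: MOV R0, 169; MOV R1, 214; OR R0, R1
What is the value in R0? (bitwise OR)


Register state trace:
  MOV R0, 169  → R0 = 169 (0b10101001)
  MOV R1, 214  → R1 = 214 (0b11010110)
  OR R0, R1   → R0 = 169 OR 214 = 255 (0b11111111)
Final: R0 = 255

255


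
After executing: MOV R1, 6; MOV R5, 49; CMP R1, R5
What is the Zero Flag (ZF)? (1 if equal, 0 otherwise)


Register state trace:
  MOV R1, 6  → R1 = 6
  MOV R5, 49  → R5 = 49
  CMP R1, R5  → computes 6 - 49 = -43
  Result is nonzero, so values are not equal
ZF = 0

0


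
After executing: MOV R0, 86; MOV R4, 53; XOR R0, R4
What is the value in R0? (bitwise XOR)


Register state trace:
  MOV R0, 86  → R0 = 86 (0b01010110)
  MOV R4, 53  → R4 = 53 (0b00110101)
  XOR R0, R4  → R0 = 86 XOR 53 = 99 (0b01100011)
Final: R0 = 99

99


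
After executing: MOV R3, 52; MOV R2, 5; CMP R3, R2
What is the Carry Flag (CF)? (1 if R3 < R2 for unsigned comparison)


Register state trace:
  MOV R3, 52  → R3 = 52
  MOV R2, 5  → R2 = 5
  CMP R3, R2  → unsigned 52 - 5: no borrow
  52 >= 5, so CF = 0
CF = 0

0


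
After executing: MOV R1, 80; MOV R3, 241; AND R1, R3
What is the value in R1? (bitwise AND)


Register state trace:
  MOV R1, 80  → R1 = 80 (0b01010000)
  MOV R3, 241  → R3 = 241 (0b11110001)
  AND R1, R3  → R1 = 80 AND 241 = 80 (0b01010000)
Final: R1 = 80

80


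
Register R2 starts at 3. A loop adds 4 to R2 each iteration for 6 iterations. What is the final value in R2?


Starting value: R2 = 3
  Iter 1: R2 = 3 + 4 = 7
  Iter 2: R2 = 7 + 4 = 11
  Iter 3: R2 = 11 + 4 = 15
  Iter 4: R2 = 15 + 4 = 19
  Iter 5: R2 = 19 + 4 = 23
  Iter 6: R2 = 23 + 4 = 27
Final: R2 = 27

27


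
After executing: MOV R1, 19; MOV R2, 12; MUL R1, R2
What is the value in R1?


Register state trace:
  MOV R1, 19  → R1 = 19
  MOV R2, 12  → R2 = 12
  MUL R1, R2  → R1 = 19 * 12 = 228
Final: R1 = 228

228


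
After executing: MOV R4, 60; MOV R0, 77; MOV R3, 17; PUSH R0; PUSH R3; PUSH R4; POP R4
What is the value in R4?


Stack trace (top is rightmost):
  MOV R4, 60  → R4 = 60
  MOV R0, 77  → R0 = 77
  MOV R3, 17  → R3 = 17
  PUSH R0  → stack: [77]
  PUSH R3  → stack: [77, 17]
  PUSH R4  → stack: [77, 17, 60]
  POP R4  → R4 = 60, stack: [77, 17]
Final: R4 = 60

60


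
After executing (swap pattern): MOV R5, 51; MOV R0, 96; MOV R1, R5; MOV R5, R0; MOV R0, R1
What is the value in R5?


Register state trace (swap pattern):
  MOV R5, 51  → R5 = 51
  MOV R0, 96  → R0 = 96
  MOV R1, R5  → R1 = 51  (save R5)
  MOV R5, R0  → R5 = 96  (R5 gets R0's value)
  MOV R0, R1  → R0 = 51  (R0 gets saved value)
Final: R5 = 96

96


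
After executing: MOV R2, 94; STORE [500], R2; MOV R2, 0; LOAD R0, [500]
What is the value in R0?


Register and memory trace:
  MOV R2, 94  → R2 = 94
  STORE [500], R2  → mem[500] = 94
  MOV R2, 0  → R2 = 0
  LOAD R0, [500]  → R0 = mem[500] = 94
Final: R0 = 94

94


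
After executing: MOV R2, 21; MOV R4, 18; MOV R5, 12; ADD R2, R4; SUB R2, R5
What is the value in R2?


Register state trace:
  MOV R2, 21  → R2 = 21
  MOV R4, 18  → R4 = 18
  MOV R5, 12  → R5 = 12
  ADD R2, R4  → R2 = 21 + 18 = 39
  SUB R2, R5  → R2 = 39 - 12 = 27
Final: R2 = 27

27


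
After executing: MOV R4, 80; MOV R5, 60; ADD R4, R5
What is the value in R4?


Register state trace:
  MOV R4, 80  → R4 = 80
  MOV R5, 60  → R5 = 60
  ADD R4, R5  → R4 = 80 + 60 = 140
Final: R4 = 140

140


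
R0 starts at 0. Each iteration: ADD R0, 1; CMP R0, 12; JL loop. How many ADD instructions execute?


Loop trace (R0 starts at 0, target 12, step 1):
  ADD #1: R0 = 0 + 1 = 1  → 1 < 12, loop
  ADD #2: R0 = 1 + 1 = 2  → 2 < 12, loop
  ADD #3: R0 = 2 + 1 = 3  → 3 < 12, loop
  ADD #4: R0 = 3 + 1 = 4  → 4 < 12, loop
  ADD #5: R0 = 4 + 1 = 5  → 5 < 12, loop
  ADD #6: R0 = 5 + 1 = 6  → 6 < 12, loop
  ADD #7: R0 = 6 + 1 = 7  → 7 < 12, loop
  ADD #8: R0 = 7 + 1 = 8  → 8 < 12, loop
  ADD #9: R0 = 8 + 1 = 9  → 9 < 12, loop
  ADD #10: R0 = 9 + 1 = 10  → 10 < 12, loop
  ADD #11: R0 = 10 + 1 = 11  → 11 < 12, loop
  ADD #12: R0 = 11 + 1 = 12  → 12 >= 12, exit
Total ADD instructions: 12

12


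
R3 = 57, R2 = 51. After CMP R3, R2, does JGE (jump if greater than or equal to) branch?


Trace:
  R3 = 57, R2 = 51
  CMP R3, R2  → compares 57 vs 51
  JGE checks: is 57 greater than or equal to 51?
  57 > 51, so condition is true
Branch taken: Yes

Yes


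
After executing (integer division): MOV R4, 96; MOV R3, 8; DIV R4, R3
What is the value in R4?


Register state trace:
  MOV R4, 96  → R4 = 96
  MOV R3, 8  → R3 = 8
  DIV R4, R3  → R4 = 96 // 8 = 12
Final: R4 = 12

12


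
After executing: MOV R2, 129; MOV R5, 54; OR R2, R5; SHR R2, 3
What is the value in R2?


Register state trace:
  MOV R2, 129  → R2 = 129 (0b10000001)
  MOV R5, 54  → R5 = 54 (0b00110110)
  OR R2, R5  → R2 = 129 OR 54 = 183 (0b10110111)
  SHR R2, 3  → R2 = 183 >> 3 = 22
Final: R2 = 22

22


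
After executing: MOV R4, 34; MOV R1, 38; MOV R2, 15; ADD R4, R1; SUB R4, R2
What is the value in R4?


Register state trace:
  MOV R4, 34  → R4 = 34
  MOV R1, 38  → R1 = 38
  MOV R2, 15  → R2 = 15
  ADD R4, R1  → R4 = 34 + 38 = 72
  SUB R4, R2  → R4 = 72 - 15 = 57
Final: R4 = 57

57


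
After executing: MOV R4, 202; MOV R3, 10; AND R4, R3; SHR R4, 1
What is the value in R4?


Register state trace:
  MOV R4, 202  → R4 = 202 (0b11001010)
  MOV R3, 10  → R3 = 10 (0b00001010)
  AND R4, R3  → R4 = 202 AND 10 = 10 (0b00001010)
  SHR R4, 1  → R4 = 10 >> 1 = 5
Final: R4 = 5

5


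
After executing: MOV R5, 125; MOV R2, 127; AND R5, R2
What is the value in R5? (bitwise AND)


Register state trace:
  MOV R5, 125  → R5 = 125 (0b01111101)
  MOV R2, 127  → R2 = 127 (0b01111111)
  AND R5, R2  → R5 = 125 AND 127 = 125 (0b01111101)
Final: R5 = 125

125


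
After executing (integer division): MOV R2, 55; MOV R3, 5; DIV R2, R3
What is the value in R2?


Register state trace:
  MOV R2, 55  → R2 = 55
  MOV R3, 5  → R3 = 5
  DIV R2, R3  → R2 = 55 // 5 = 11
Final: R2 = 11

11


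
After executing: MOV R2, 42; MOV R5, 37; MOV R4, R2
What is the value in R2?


Register state trace:
  MOV R2, 42  → R2 = 42
  MOV R5, 37  → R5 = 37
  MOV R4, R2  → R4 = 42
Final: R2 = 42

42


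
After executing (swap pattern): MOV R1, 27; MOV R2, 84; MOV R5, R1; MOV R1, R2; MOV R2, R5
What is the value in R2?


Register state trace (swap pattern):
  MOV R1, 27  → R1 = 27
  MOV R2, 84  → R2 = 84
  MOV R5, R1  → R5 = 27  (save R1)
  MOV R1, R2  → R1 = 84  (R1 gets R2's value)
  MOV R2, R5  → R2 = 27  (R2 gets saved value)
Final: R2 = 27

27


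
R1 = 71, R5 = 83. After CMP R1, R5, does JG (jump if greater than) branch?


Trace:
  R1 = 71, R5 = 83
  CMP R1, R5  → compares 71 vs 83
  JG checks: is 71 greater than 83?
  71 < 83, so condition is false
Branch taken: No

No


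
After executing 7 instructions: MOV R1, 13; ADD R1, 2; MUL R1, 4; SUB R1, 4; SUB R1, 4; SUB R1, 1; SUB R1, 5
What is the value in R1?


Register state trace:
  MOV R1, 13  → R1 = 13
  ADD R1, 2  → R1 = 13 + 2 = 15
  MUL R1, 4  → R1 = 15 * 4 = 60
  SUB R1, 4  → R1 = 60 - 4 = 56
  SUB R1, 4  → R1 = 56 - 4 = 52
  SUB R1, 1  → R1 = 52 - 1 = 51
  SUB R1, 5  → R1 = 51 - 5 = 46
Final: R1 = 46

46


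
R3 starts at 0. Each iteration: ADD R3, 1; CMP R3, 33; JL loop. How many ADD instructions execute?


Loop trace (R3 starts at 0, target 33, step 1):
  ADD #1: R3 = 0 + 1 = 1  → 1 < 33, loop
  ADD #2: R3 = 1 + 1 = 2  → 2 < 33, loop
  ADD #3: R3 = 2 + 1 = 3  → 3 < 33, loop
  ADD #4: R3 = 3 + 1 = 4  → 4 < 33, loop
  ADD #5: R3 = 4 + 1 = 5  → 5 < 33, loop
  ADD #6: R3 = 5 + 1 = 6  → 6 < 33, loop
  ADD #7: R3 = 6 + 1 = 7  → 7 < 33, loop
  ADD #8: R3 = 7 + 1 = 8  → 8 < 33, loop
  ADD #9: R3 = 8 + 1 = 9  → 9 < 33, loop
  ADD #10: R3 = 9 + 1 = 10  → 10 < 33, loop
  ADD #11: R3 = 10 + 1 = 11  → 11 < 33, loop
  ADD #12: R3 = 11 + 1 = 12  → 12 < 33, loop
  ADD #13: R3 = 12 + 1 = 13  → 13 < 33, loop
  ADD #14: R3 = 13 + 1 = 14  → 14 < 33, loop
  ADD #15: R3 = 14 + 1 = 15  → 15 < 33, loop
  ADD #16: R3 = 15 + 1 = 16  → 16 < 33, loop
  ADD #17: R3 = 16 + 1 = 17  → 17 < 33, loop
  ADD #18: R3 = 17 + 1 = 18  → 18 < 33, loop
  ADD #19: R3 = 18 + 1 = 19  → 19 < 33, loop
  ADD #20: R3 = 19 + 1 = 20  → 20 < 33, loop
  ADD #21: R3 = 20 + 1 = 21  → 21 < 33, loop
  ADD #22: R3 = 21 + 1 = 22  → 22 < 33, loop
  ADD #23: R3 = 22 + 1 = 23  → 23 < 33, loop
  ADD #24: R3 = 23 + 1 = 24  → 24 < 33, loop
  ADD #25: R3 = 24 + 1 = 25  → 25 < 33, loop
  ADD #26: R3 = 25 + 1 = 26  → 26 < 33, loop
  ADD #27: R3 = 26 + 1 = 27  → 27 < 33, loop
  ADD #28: R3 = 27 + 1 = 28  → 28 < 33, loop
  ADD #29: R3 = 28 + 1 = 29  → 29 < 33, loop
  ADD #30: R3 = 29 + 1 = 30  → 30 < 33, loop
  ADD #31: R3 = 30 + 1 = 31  → 31 < 33, loop
  ADD #32: R3 = 31 + 1 = 32  → 32 < 33, loop
  ADD #33: R3 = 32 + 1 = 33  → 33 >= 33, exit
Total ADD instructions: 33

33


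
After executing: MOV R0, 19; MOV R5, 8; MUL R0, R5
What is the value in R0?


Register state trace:
  MOV R0, 19  → R0 = 19
  MOV R5, 8  → R5 = 8
  MUL R0, R5  → R0 = 19 * 8 = 152
Final: R0 = 152

152


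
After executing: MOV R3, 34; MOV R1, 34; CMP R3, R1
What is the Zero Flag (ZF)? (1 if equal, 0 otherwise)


Register state trace:
  MOV R3, 34  → R3 = 34
  MOV R1, 34  → R1 = 34
  CMP R3, R1  → computes 34 - 34 = 0
  Result is zero, so values are equal
ZF = 1

1


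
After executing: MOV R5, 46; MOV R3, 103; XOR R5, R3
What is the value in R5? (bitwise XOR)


Register state trace:
  MOV R5, 46  → R5 = 46 (0b00101110)
  MOV R3, 103  → R3 = 103 (0b01100111)
  XOR R5, R3  → R5 = 46 XOR 103 = 73 (0b01001001)
Final: R5 = 73

73


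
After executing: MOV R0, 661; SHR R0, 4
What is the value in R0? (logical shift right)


Register state trace:
  MOV R0, 661  → R0 = 661
  SHR R0, 4  → R0 = 661 >> 4 = 661 // 2^4 = 41
Final: R0 = 41

41


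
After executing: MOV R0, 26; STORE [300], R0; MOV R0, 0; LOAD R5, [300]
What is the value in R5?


Register and memory trace:
  MOV R0, 26  → R0 = 26
  STORE [300], R0  → mem[300] = 26
  MOV R0, 0  → R0 = 0
  LOAD R5, [300]  → R5 = mem[300] = 26
Final: R5 = 26

26


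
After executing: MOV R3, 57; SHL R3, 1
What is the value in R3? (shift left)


Register state trace:
  MOV R3, 57  → R3 = 57
  SHL R3, 1  → R3 = 57 << 1 = 57 * 2^1 = 114
Final: R3 = 114

114


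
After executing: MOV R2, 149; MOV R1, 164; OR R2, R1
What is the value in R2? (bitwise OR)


Register state trace:
  MOV R2, 149  → R2 = 149 (0b10010101)
  MOV R1, 164  → R1 = 164 (0b10100100)
  OR R2, R1   → R2 = 149 OR 164 = 181 (0b10110101)
Final: R2 = 181

181


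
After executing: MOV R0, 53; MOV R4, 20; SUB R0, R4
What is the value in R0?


Register state trace:
  MOV R0, 53  → R0 = 53
  MOV R4, 20  → R4 = 20
  SUB R0, R4  → R0 = 53 - 20 = 33
Final: R0 = 33

33


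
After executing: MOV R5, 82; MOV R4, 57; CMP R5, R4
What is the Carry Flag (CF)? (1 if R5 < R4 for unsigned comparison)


Register state trace:
  MOV R5, 82  → R5 = 82
  MOV R4, 57  → R4 = 57
  CMP R5, R4  → unsigned 82 - 57: no borrow
  82 >= 57, so CF = 0
CF = 0

0


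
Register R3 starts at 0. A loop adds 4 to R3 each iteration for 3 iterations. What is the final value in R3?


Starting value: R3 = 0
  Iter 1: R3 = 0 + 4 = 4
  Iter 2: R3 = 4 + 4 = 8
  Iter 3: R3 = 8 + 4 = 12
Final: R3 = 12

12
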